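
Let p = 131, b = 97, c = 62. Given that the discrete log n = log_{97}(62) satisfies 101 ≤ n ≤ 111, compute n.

Compute 97^101 mod 131 = 85, then multiply by 97 repeatedly:
  97^101=85  97^102=123  97^103=10  97^104=53  97^105=32
  97^106=91  97^107=50  97^108=3  97^109=29  97^110=62
Found 62 at exponent 110.

110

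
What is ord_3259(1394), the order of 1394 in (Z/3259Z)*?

181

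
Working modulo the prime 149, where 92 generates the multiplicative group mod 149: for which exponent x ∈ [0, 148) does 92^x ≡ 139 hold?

Successive powers of 92 modulo 149:
  92^0=1  92^1=92  92^2=120  92^3=14  92^4=96  92^5=41
  92^6=47  92^7=3  92^8=127  92^9=62  92^10=42  92^11=139
So 92^11 ≡ 139 (mod 149), giving x = 11.

11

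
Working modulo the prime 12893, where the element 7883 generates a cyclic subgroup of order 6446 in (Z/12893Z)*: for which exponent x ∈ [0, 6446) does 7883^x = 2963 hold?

Baby-step giant-step with m = ceil(sqrt(6446)) = 81.
Baby table (7883^j mod 12893 for j=0..80):
  0:1  1:7883  2:10322  3:603  4:8825  5:9740  6:2605  7:9559
  8:6905  9:10762  10:906  11:12169  12:4307  13:4812  14:1790  15:5628
  16:711  17:9251  18:2825  19:3264  20:8577  21:1599  22:8456  23:1838
  24:10115  25:6233  26:12409  27:956  28:6636  29:4687  30:9176  31:4678
  32:2694  33:2031  34:10160  35:12857  36:12751  37:2305  38:4078  39:4625
  40:10364  41:9364  42:3987  43:9280  44:12251  45:6063  46:278  47:12557
  48:7270  49:25  50:3680  51:190  52:2182  53:1444  54:11426  55:660
  56:6901  57:5016  58:11190  59:9757  60:7686  61:4531  62:4263  63:6071
  64:11770  65:4882  66:12094  67:6160  68:4242  69:8137  70:1296  71:5112
  72:7271  73:7908  74:1109  75:793  76:11007  77:11184  78:1138  79:10219
  80:913
Giant step factor: 7883^(-81) ≡ 2449 (mod 12893).
Scan 2963·2449^i mod 12893 for i = 0, 1, …:
  i=0: 2963   i=1: 10521   i=2: 5715   i=3: 7130
  i=4: 4248   i=5: 11594   i=6: 3320   i=7: 8090
  i=8: 8762   i=9: 4186     …   i=32: 2004
  i=33: 8456
Match at i=33, j=22: x = 33·81 + 22 = 2695.

2695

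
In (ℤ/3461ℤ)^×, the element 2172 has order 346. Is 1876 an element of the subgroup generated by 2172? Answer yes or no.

no

1876 ∈ ⟨2172⟩ iff 1876^346 ≡ 1 (mod 3461), since |⟨2172⟩| = 346.
1876^346 mod 3461 = 1292.
Since 1292 ≠ 1, 1876 does not lie in the subgroup.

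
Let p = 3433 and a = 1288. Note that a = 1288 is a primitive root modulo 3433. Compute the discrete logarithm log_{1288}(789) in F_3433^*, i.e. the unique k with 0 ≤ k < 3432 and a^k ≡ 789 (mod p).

347

Baby-step giant-step with m = ceil(sqrt(3432)) = 59.
Baby table (1288^j mod 3433 for j=0..58):
  0:1  1:1288  2:805  3:74  4:2621  5:1209  6:2043  7:1706
  8:208  9:130  10:2656  11:1660  12:2754  13:863  14:2685  15:1249
  16:2068  17:3009  18:3168  19:1980  20:2954  21:988  22:2334  23:2317
  24:1019  25:1066  26:3241  27:3313  28:3358  29:2957  30:1419  31:1316
  32:2539  33:2016  34:1260  35:2504  36:1565  37:549  38:3347  39:2521
  40:2863  41:502  42:1172  43:2449  44:2818  45:903  46:2710  47:2552
  48:1595  49:1426  50:33  51:1308  52:2534  53:2442  54:668  55:2134
  56:2192  57:1370  58:3431
Giant step factor: 1288^(-59) ≡ 2059 (mod 3433).
Scan 789·2059^i mod 3433 for i = 0, 1, …:
  i=0: 789   i=1: 742   i=2: 93   i=3: 2672
  i=4: 1982   i=5: 2534
Match at i=5, j=52: k = 5·59 + 52 = 347.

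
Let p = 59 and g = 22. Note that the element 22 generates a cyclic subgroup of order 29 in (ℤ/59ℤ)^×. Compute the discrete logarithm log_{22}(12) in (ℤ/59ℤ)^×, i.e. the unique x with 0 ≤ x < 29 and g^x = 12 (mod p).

2

Successive powers of 22 modulo 59:
  22^0=1  22^1=22  22^2=12
So 22^2 ≡ 12 (mod 59), giving x = 2.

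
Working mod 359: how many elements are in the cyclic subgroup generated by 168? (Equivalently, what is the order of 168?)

The order of 168 must divide p − 1 = 358 = 2 · 179.
Divisors: 1, 2, 179, 358.
Check each in increasing order: 168^1 ≡ 168;  168^2 ≡ 222;  168^179 ≡ 358;  168^358 ≡ 1.
Smallest exponent giving 1 is 358.

358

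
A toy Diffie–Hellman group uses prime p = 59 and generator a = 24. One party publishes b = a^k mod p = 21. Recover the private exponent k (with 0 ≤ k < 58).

56

Baby-step giant-step with m = ceil(sqrt(58)) = 8.
Baby table (24^j mod 59 for j=0..7):
  0:1  1:24  2:45  3:18  4:19  5:43  6:29  7:47
Giant step factor: 24^(-8) ≡ 17 (mod 59).
Scan 21·17^i mod 59 for i = 0, 1, …:
  i=0: 21   i=1: 3   i=2: 51   i=3: 41
  i=4: 48   i=5: 49   i=6: 7   i=7: 1
Match at i=7, j=0: k = 7·8 + 0 = 56.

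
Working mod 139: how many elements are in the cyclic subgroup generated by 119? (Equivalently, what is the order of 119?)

The order of 119 must divide p − 1 = 138 = 2 · 3 · 23.
Divisors: 1, 2, 3, 6, 23, 46, 69, 138.
Check each in increasing order: 119^1 ≡ 119;  119^2 ≡ 122;  119^3 ≡ 62;  119^6 ≡ 91;  119^23 ≡ 97;  119^46 ≡ 96;  119^69 ≡ 138;  119^138 ≡ 1.
Smallest exponent giving 1 is 138.

138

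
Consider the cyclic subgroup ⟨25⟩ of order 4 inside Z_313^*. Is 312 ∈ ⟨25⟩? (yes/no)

⟨25⟩ has order 4; its elements mod 313 are {1, 25, 288, 312}.
312 is in this set.

yes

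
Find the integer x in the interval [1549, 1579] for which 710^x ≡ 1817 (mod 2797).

1571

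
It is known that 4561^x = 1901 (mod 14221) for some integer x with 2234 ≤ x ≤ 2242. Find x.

2239

Compute 4561^2234 mod 14221 = 12564, then multiply by 4561 repeatedly:
  4561^2234=12564  4561^2235=7995  4561^2236=2551  4561^2237=2333  4561^2238=3505
  4561^2239=1901
Found 1901 at exponent 2239.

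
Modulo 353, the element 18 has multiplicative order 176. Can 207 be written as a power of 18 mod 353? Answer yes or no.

yes

207 ∈ ⟨18⟩ iff 207^176 ≡ 1 (mod 353), since |⟨18⟩| = 176.
207^176 mod 353 = 1.
Since 1 = 1, 207 lies in the subgroup.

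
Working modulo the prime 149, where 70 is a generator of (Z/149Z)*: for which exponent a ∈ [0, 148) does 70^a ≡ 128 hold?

21

Baby-step giant-step with m = ceil(sqrt(148)) = 13.
Baby table (70^j mod 149 for j=0..12):
  0:1  1:70  2:132  3:2  4:140  5:115  6:4  7:131
  8:81  9:8  10:113  11:13  12:16
Giant step factor: 70^(-13) ≡ 60 (mod 149).
Scan 128·60^i mod 149 for i = 0, 1, …:
  i=0: 128   i=1: 81
Match at i=1, j=8: a = 1·13 + 8 = 21.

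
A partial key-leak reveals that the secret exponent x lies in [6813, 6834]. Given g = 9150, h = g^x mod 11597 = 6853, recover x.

6822

Compute 9150^6813 mod 11597 = 3022, then multiply by 9150 repeatedly:
  9150^6813=3022  9150^6814=4052  9150^6815=191  9150^6816=8100  9150^6817=10170
  9150^6818=1172  9150^6819=8172  9150^6820=7941  9150^6821=4945  9150^6822=6853
Found 6853 at exponent 6822.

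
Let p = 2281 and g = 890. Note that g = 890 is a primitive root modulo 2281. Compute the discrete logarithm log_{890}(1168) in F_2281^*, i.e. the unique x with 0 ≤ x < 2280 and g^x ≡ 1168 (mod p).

1794

Baby-step giant-step with m = ceil(sqrt(2280)) = 48.
Baby table (890^j mod 2281 for j=0..47):
  0:1  1:890  2:593  3:859  4:375  5:724  6:1118  7:504
  8:1484  9:61  10:1827  11:1958  12:2217  13:65  14:825  15:2049
  16:1091  17:1565  18:1440  19:1959  20:826  21:658  22:1684  23:143
  24:1815  25:402  26:1944  27:1162  28:887  29:204  30:1361  31:79
  32:1880  33:1227  34:1712  35:2253  36:171  37:1644  38:1039  39:905
  40:257  41:630  42:1855  43:1787  44:573  45:1307  46:2201  47:1792
Giant step factor: 890^(-48) ≡ 1806 (mod 2281).
Scan 1168·1806^i mod 2281 for i = 0, 1, …:
  i=0: 1168   i=1: 1764   i=2: 1508   i=3: 2215
  i=4: 1697   i=5: 1399   i=6: 1527   i=7: 33
  i=8: 292   i=9: 441     …   i=36: 69
  i=37: 1440
Match at i=37, j=18: x = 37·48 + 18 = 1794.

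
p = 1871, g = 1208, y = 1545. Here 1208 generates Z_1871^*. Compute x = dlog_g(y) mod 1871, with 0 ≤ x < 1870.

Baby-step giant-step with m = ceil(sqrt(1870)) = 44.
Baby table (1208^j mod 1871 for j=0..43):
  0:1  1:1208  2:1755  3:197  4:359  5:1471  6:1389  7:1496
  8:1653  9:467  10:965  11:87  12:320  13:1134  14:300  15:1297
  16:749  17:1099  18:1053  19:1615  20:1338  21:1631  22:85  23:1646
  24:1366  25:1777  26:579  27:1549  28:192  29:1803  30:180  31:404
  32:1572  33:1782  34:1006  35:969  36:1177  37:1727  38:51  39:1736
  40:1568  41:692  42:1470  43:181
Giant step factor: 1208^(-44) ≡ 484 (mod 1871).
Scan 1545·484^i mod 1871 for i = 0, 1, …:
  i=0: 1545   i=1: 1251   i=2: 1151   i=3: 1397
  i=4: 717   i=5: 893   i=6: 11   i=7: 1582
  i=8: 449   i=9: 280     …   i=38: 1767
  i=39: 181
Match at i=39, j=43: x = 39·44 + 43 = 1759.

1759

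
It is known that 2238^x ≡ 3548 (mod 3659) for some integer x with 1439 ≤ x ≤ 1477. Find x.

Compute 2238^1439 mod 3659 = 522, then multiply by 2238 repeatedly:
  2238^1439=522  2238^1440=1015  2238^1441=2990  2238^1442=2968  2238^1443=1299
  2238^1444=1916  2238^1445=3319  2238^1446=152  2238^1447=3548
Found 3548 at exponent 1447.

1447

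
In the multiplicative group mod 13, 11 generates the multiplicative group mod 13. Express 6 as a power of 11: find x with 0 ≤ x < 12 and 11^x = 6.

Successive powers of 11 modulo 13:
  11^0=1  11^1=11  11^2=4  11^3=5  11^4=3  11^5=7
  11^6=12  11^7=2  11^8=9  11^9=8  11^10=10  11^11=6
So 11^11 ≡ 6 (mod 13), giving x = 11.

11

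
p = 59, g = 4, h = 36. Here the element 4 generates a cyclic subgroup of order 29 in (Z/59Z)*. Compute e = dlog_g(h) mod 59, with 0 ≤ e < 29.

22

Successive powers of 4 modulo 59:
  4^0=1  4^1=4  4^2=16  4^3=5  4^4=20  4^5=21
  4^6=25  4^7=41  4^8=46  4^9=7  4^10=28  4^11=53
  4^12=35  4^13=22  4^14=29  4^15=57  4^16=51  4^17=27
  4^18=49  4^19=19  4^20=17  4^21=9  4^22=36
So 4^22 ≡ 36 (mod 59), giving e = 22.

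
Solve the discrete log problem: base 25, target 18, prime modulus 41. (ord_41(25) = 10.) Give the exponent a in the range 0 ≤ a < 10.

4

Successive powers of 25 modulo 41:
  25^0=1  25^1=25  25^2=10  25^3=4  25^4=18
So 25^4 ≡ 18 (mod 41), giving a = 4.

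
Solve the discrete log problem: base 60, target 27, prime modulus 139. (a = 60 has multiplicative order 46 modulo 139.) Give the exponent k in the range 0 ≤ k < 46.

Baby-step giant-step with m = ceil(sqrt(46)) = 7.
Baby table (60^j mod 139 for j=0..6):
  0:1  1:60  2:125  3:133  4:57  5:84  6:36
Giant step factor: 60^(-7) ≡ 76 (mod 139).
Scan 27·76^i mod 139 for i = 0, 1, …:
  i=0: 27   i=1: 106   i=2: 133
Match at i=2, j=3: k = 2·7 + 3 = 17.

17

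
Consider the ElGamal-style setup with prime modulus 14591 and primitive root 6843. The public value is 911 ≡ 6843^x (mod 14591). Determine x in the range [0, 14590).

1483

Baby-step giant-step with m = ceil(sqrt(14590)) = 121.
Baby table (6843^j mod 14591 for j=0..120):
  0:1  1:6843  2:4130  3:13414  4:21  5:12384  6:13775  7:4465
  8:441  9:12017  10:12046  11:6219  12:9261  13:4310  14:4919  15:13871
  16:4798  17:2964  18:1162  19:14062  20:13212  21:3880  22:9811  23:3482
  24:223  25:8525  26:1757  27:167  28:4683  29:3933  30:7715  31:3507
  32:10797  33:9638  34:1514  35:692  36:7872  37:12715  38:2612  39:14532
  40:4811  41:4377  42:11079  43:13352  44:13485  45:4371  46:13794  47:3163
  48:5956  49:4245  50:12445  51:8059  52:8348  53:1599  54:13298  55:8738
  56:216  57:4397  58:2029  59:8406  60:4536  61:4791  62:13427  63:1434
  64:7710  65:13065  66:4738  67:932  68:1409  69:11727  70:11952  71:4981
  72:407  73:12811  74:2945  75:2464  76:8547  77:6393  78:3481  79:7971
  80:4395  81:2934  82:146  83:6890  84:4749  85:3250  86:3066  87:13371
  88:12183  89:9886  90:6022  91:3562  92:7796  93:3332  94:9734  95:1847
  96:3215  97:11608  98:140  99:9605  100:9151  101:10312  102:2940  103:12022
  104:2488  105:12278  106:3376  107:4415  108:8475  109:9791  110:12532  111:5169
  112:2883  113:1337  114:534  115:6412  116:2179  117:13486  118:11214  119:3333
  120:1986
Giant step factor: 6843^(-121) ≡ 4836 (mod 14591).
Scan 911·4836^i mod 14591 for i = 0, 1, …:
  i=0: 911   i=1: 13705   i=2: 5058   i=3: 5972
  i=4: 5003   i=5: 2630   i=6: 9919   i=7: 7667
  i=8: 1881   i=9: 6323   i=10: 9883   i=11: 8663
  i=12: 3507
Match at i=12, j=31: x = 12·121 + 31 = 1483.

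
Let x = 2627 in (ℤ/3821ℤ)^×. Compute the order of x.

The order of 2627 must divide p − 1 = 3820 = 2^2 · 5 · 191.
Divisors: 1, 2, 4, 5, 10, 20, 191, 382, 764, 955, 1910, 3820.
Check each in increasing order: 2627^1 ≡ 2627;  2627^2 ≡ 403;  2627^4 ≡ 1927;  2627^5 ≡ 3225;  2627^10 ≡ 3684;  2627^20 ≡ 3485;  2627^191 ≡ 1.
Smallest exponent giving 1 is 191.

191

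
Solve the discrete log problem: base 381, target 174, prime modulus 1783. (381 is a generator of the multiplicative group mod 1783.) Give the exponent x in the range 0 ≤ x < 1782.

746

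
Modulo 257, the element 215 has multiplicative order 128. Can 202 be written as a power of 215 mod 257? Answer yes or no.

no

202 ∈ ⟨215⟩ iff 202^128 ≡ 1 (mod 257), since |⟨215⟩| = 128.
202^128 mod 257 = 256.
Since 256 ≠ 1, 202 does not lie in the subgroup.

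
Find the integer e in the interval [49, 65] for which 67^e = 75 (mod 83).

52

Compute 67^49 mod 83 = 6, then multiply by 67 repeatedly:
  67^49=6  67^50=70  67^51=42  67^52=75
Found 75 at exponent 52.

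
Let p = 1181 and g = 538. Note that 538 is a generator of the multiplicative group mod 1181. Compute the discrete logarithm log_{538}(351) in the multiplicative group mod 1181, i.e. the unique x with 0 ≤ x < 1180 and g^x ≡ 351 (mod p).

Baby-step giant-step with m = ceil(sqrt(1180)) = 35.
Baby table (538^j mod 1181 for j=0..34):
  0:1  1:538  2:99  3:117  4:353  5:954  6:698  7:1147
  8:604  9:177  10:746  11:989  12:632  13:1069  14:1156  15:722
  16:1068  17:618  18:623  19:951  20:265  21:850  22:253  23:299
  24:246  25:76  26:734  27:438  28:625  29:846  30:463  31:1084
  32:959  33:1026  34:461
Giant step factor: 538^(-35) ≡ 443 (mod 1181).
Scan 351·443^i mod 1181 for i = 0, 1, …:
  i=0: 351   i=1: 782   i=2: 393   i=3: 492
  i=4: 652   i=5: 672   i=6: 84   i=7: 601
  i=8: 518   i=9: 360     …   i=14: 235
  i=15: 177
Match at i=15, j=9: x = 15·35 + 9 = 534.

534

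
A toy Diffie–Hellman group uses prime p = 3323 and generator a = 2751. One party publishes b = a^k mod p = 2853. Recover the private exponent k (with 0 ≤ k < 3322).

Baby-step giant-step with m = ceil(sqrt(3322)) = 58.
Baby table (2751^j mod 3323 for j=0..57):
  0:1  1:2751  2:1530  3:2112  4:1508  5:1404  6:1078  7:1462
  8:1132  9:481  10:677  11:1547  12:2357  13:934  14:755  15:130
  16:2069  17:2843  18:2074  19:3306  20:3078  21:574  22:649  23:948
  24:2716  25:1612  26:1730  27:694  28:1792  29:1783  30:285  31:3130
  32:737  33:457  34:1113  35:1380  36:1514  37:1295  38:289  39:842
  40:211  41:2259  42:499  43:350  44:2503  45:497  46:1494  47:2766
  48:2919  49:1801  50:3281  51:763  52:2200  53:1017  54:3124  55:846
  56:1246  57:1733
Giant step factor: 2751^(-58) ≡ 556 (mod 3323).
Scan 2853·556^i mod 3323 for i = 0, 1, …:
  i=0: 2853   i=1: 1197   i=2: 932   i=3: 3127
  i=4: 683   i=5: 926   i=6: 3114   i=7: 101
  i=8: 2988   i=9: 3151     …   i=17: 3059
  i=18: 2751
Match at i=18, j=1: k = 18·58 + 1 = 1045.

1045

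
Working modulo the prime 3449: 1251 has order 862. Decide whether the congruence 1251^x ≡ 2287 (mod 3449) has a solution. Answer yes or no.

2287 ∈ ⟨1251⟩ iff 2287^862 ≡ 1 (mod 3449), since |⟨1251⟩| = 862.
2287^862 mod 3449 = 3448.
Since 3448 ≠ 1, 2287 does not lie in the subgroup.

no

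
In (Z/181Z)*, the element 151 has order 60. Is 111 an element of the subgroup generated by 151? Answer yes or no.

111 ∈ ⟨151⟩ iff 111^60 ≡ 1 (mod 181), since |⟨151⟩| = 60.
111^60 mod 181 = 48.
Since 48 ≠ 1, 111 does not lie in the subgroup.

no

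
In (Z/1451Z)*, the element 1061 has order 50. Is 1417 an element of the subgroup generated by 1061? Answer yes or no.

no

1417 ∈ ⟨1061⟩ iff 1417^50 ≡ 1 (mod 1451), since |⟨1061⟩| = 50.
1417^50 mod 1451 = 1358.
Since 1358 ≠ 1, 1417 does not lie in the subgroup.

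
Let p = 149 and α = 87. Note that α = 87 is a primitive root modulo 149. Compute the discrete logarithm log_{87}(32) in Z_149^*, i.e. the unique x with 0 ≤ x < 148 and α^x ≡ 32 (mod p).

Baby-step giant-step with m = ceil(sqrt(148)) = 13.
Baby table (87^j mod 149 for j=0..12):
  0:1  1:87  2:119  3:72  4:6  5:75  6:118  7:134
  8:36  9:3  10:112  11:59  12:67
Giant step factor: 87^(-13) ≡ 58 (mod 149).
Scan 32·58^i mod 149 for i = 0, 1, …:
  i=0: 32   i=1: 68   i=2: 70   i=3: 37
  i=4: 60   i=5: 53   i=6: 94   i=7: 88
  i=8: 38   i=9: 118
Match at i=9, j=6: x = 9·13 + 6 = 123.

123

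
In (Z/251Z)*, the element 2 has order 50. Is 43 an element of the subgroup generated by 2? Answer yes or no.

43 ∈ ⟨2⟩ iff 43^50 ≡ 1 (mod 251), since |⟨2⟩| = 50.
43^50 mod 251 = 20.
Since 20 ≠ 1, 43 does not lie in the subgroup.

no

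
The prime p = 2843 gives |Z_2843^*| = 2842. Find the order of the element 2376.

The order of 2376 must divide p − 1 = 2842 = 2 · 7^2 · 29.
Divisors: 1, 2, 7, 14, 29, 49, 58, 98, 203, 406, 1421, 2842.
Check each in increasing order: 2376^1 ≡ 2376;  2376^2 ≡ 2021;  2376^7 ≡ 2682;  2376^14 ≡ 334;  2376^29 ≡ 1323;  2376^49 ≡ 103;  2376^58 ≡ 1884;  2376^98 ≡ 2080;  2376^203 ≡ 1658;  2376^406 ≡ 2626;  2376^1421 ≡ 1.
Smallest exponent giving 1 is 1421.

1421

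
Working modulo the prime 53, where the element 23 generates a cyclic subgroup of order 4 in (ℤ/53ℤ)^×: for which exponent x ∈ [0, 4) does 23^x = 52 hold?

2

Successive powers of 23 modulo 53:
  23^0=1  23^1=23  23^2=52
So 23^2 ≡ 52 (mod 53), giving x = 2.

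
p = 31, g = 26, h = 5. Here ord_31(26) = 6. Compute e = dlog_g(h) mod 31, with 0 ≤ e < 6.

4

Successive powers of 26 modulo 31:
  26^0=1  26^1=26  26^2=25  26^3=30  26^4=5
So 26^4 ≡ 5 (mod 31), giving e = 4.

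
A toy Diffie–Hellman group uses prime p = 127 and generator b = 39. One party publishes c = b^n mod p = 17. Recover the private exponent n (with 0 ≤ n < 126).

76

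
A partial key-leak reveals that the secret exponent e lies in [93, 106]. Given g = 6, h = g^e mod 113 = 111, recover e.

Compute 6^93 mod 113 = 29, then multiply by 6 repeatedly:
  6^93=29  6^94=61  6^95=27  6^96=49  6^97=68
  6^98=69  6^99=75  6^100=111
Found 111 at exponent 100.

100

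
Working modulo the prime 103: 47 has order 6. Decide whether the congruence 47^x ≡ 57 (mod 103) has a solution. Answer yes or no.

yes

57 ∈ ⟨47⟩ iff 57^6 ≡ 1 (mod 103), since |⟨47⟩| = 6.
57^6 mod 103 = 1.
Since 1 = 1, 57 lies in the subgroup.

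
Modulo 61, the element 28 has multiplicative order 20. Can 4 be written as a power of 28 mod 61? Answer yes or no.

⟨28⟩ has order 20; its elements mod 61 are {1, 3, 8, 9, 11, 20, 23, 24, 27, 28, 33, 34, 37, 38, 41, 50, 52, 53, 58, 60}.
4 is not in this set.

no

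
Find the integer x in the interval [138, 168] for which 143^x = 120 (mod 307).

155

Compute 143^138 mod 307 = 199, then multiply by 143 repeatedly:
  143^138=199  143^139=213  143^140=66  143^141=228  143^142=62
  143^143=270  143^144=235  143^145=142  143^146=44  143^147=152
  143^148=246  143^149=180  143^150=259  143^151=197  143^152=234
  143^153=306  143^154=164  143^155=120
Found 120 at exponent 155.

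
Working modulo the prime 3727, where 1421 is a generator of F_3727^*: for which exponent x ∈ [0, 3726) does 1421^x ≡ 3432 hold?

Baby-step giant-step with m = ceil(sqrt(3726)) = 62.
Baby table (1421^j mod 3727 for j=0..61):
  0:1  1:1421  2:2934  3:2428  4:2713  5:1455  6:2797  7:1555
  8:3271  9:522  10:89  11:3478  12:236  13:3653  14:2929  15:2777
  16:2951  17:496  18:413  19:1734  20:467  21:201  22:2369  23:868
  24:3518  25:1171  26:1749  27:3147  28:3214  29:1519  30:566  31:2981
  32:2129  33:2712  34:34  35:3590  36:2854  37:558  38:2794  39:1019
  40:1923  41:692  42:3131  43:2840  44:3026  45:2715  46:570  47:1211
  48:2684  49:1243  50:3432  51:1956  52:2861  53:3051  54:970  55:3107
  56:2279  57:3423  58:348  59:2544  60:3561  61:2642
Giant step factor: 1421^(-62) ≡ 831 (mod 3727).
Scan 3432·831^i mod 3727 for i = 0, 1, …:
  i=0: 3432
Match at i=0, j=50: x = 0·62 + 50 = 50.

50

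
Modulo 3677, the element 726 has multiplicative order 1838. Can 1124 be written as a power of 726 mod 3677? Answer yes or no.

no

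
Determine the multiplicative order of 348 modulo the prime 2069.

517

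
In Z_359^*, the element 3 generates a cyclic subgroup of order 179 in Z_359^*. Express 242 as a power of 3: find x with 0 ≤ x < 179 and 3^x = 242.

Baby-step giant-step with m = ceil(sqrt(179)) = 14.
Baby table (3^j mod 359 for j=0..13):
  0:1  1:3  2:9  3:27  4:81  5:243  6:11  7:33
  8:99  9:297  10:173  11:160  12:121  13:4
Giant step factor: 3^(-14) ≡ 30 (mod 359).
Scan 242·30^i mod 359 for i = 0, 1, …:
  i=0: 242   i=1: 80   i=2: 246   i=3: 200
  i=4: 256   i=5: 141   i=6: 281   i=7: 173
Match at i=7, j=10: x = 7·14 + 10 = 108.

108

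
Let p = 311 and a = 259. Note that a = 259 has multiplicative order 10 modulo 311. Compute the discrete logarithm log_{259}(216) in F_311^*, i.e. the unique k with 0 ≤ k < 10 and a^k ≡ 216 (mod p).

2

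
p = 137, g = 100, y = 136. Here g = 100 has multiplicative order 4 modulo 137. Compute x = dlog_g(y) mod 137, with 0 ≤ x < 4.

2

Successive powers of 100 modulo 137:
  100^0=1  100^1=100  100^2=136
So 100^2 ≡ 136 (mod 137), giving x = 2.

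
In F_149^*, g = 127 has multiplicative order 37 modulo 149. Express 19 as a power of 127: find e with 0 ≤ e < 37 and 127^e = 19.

27

Successive powers of 127 modulo 149:
  127^0=1  127^1=127  127^2=37  127^3=80  127^4=28  127^5=129
  127^6=142  127^7=5  127^8=39  127^9=36  127^10=102  127^11=140
  127^12=49  127^13=114  127^14=25  127^15=46  127^16=31  127^17=63
  127^18=104  127^19=96  127^20=123  127^21=125  127^22=81  127^23=6
  127^24=17  127^25=73  127^26=33  127^27=19
So 127^27 ≡ 19 (mod 149), giving e = 27.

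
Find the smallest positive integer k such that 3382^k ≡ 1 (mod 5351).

535

The order of 3382 must divide p − 1 = 5350 = 2 · 5^2 · 107.
Divisors: 1, 2, 5, 10, 25, 50, 107, 214, 535, 1070, 2675, 5350.
Check each in increasing order: 3382^1 ≡ 3382;  3382^2 ≡ 2837;  3382^5 ≡ 1610;  3382^10 ≡ 2216;  3382^25 ≡ 150;  3382^50 ≡ 1096;  3382^107 ≡ 430;  3382^214 ≡ 2966;  3382^535 ≡ 1.
Smallest exponent giving 1 is 535.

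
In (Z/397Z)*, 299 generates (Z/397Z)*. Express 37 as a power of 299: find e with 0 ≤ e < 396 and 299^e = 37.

Baby-step giant-step with m = ceil(sqrt(396)) = 20.
Baby table (299^j mod 397 for j=0..19):
  0:1  1:299  2:76  3:95  4:218  5:74  6:291  7:66
  8:281  9:252  10:315  11:96  12:120  13:150  14:386  15:284
  16:355  17:146  18:381  19:377
Giant step factor: 299^(-20) ≡ 127 (mod 397).
Scan 37·127^i mod 397 for i = 0, 1, …:
  i=0: 37   i=1: 332   i=2: 82   i=3: 92
  i=4: 171   i=5: 279   i=6: 100   i=7: 393
  i=8: 286   i=9: 195   i=10: 151   i=11: 121
  i=12: 281
Match at i=12, j=8: e = 12·20 + 8 = 248.

248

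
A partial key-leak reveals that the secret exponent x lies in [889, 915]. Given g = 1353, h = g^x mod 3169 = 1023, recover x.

Compute 1353^889 mod 3169 = 1232, then multiply by 1353 repeatedly:
  1353^889=1232  1353^890=2  1353^891=2706  1353^892=1023
Found 1023 at exponent 892.

892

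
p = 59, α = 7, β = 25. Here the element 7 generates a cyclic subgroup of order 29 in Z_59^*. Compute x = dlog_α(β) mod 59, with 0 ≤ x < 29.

Successive powers of 7 modulo 59:
  7^0=1  7^1=7  7^2=49  7^3=48  7^4=41  7^5=51
  7^6=3  7^7=21  7^8=29  7^9=26  7^10=5  7^11=35
  7^12=9  7^13=4  7^14=28  7^15=19  7^16=15  7^17=46
  7^18=27  7^19=12  7^20=25
So 7^20 ≡ 25 (mod 59), giving x = 20.

20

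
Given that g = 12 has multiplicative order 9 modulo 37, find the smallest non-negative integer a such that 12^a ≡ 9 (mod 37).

7

Successive powers of 12 modulo 37:
  12^0=1  12^1=12  12^2=33  12^3=26  12^4=16  12^5=7
  12^6=10  12^7=9
So 12^7 ≡ 9 (mod 37), giving a = 7.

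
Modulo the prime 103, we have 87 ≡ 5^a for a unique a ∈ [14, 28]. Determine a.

Compute 5^14 mod 103 = 26, then multiply by 5 repeatedly:
  5^14=26  5^15=27  5^16=32  5^17=57  5^18=79
  5^19=86  5^20=18  5^21=90  5^22=38  5^23=87
Found 87 at exponent 23.

23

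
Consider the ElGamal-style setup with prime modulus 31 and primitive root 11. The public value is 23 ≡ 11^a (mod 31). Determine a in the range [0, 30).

9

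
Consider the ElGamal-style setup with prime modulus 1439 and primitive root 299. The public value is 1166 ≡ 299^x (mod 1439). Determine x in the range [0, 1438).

360

Baby-step giant-step with m = ceil(sqrt(1438)) = 38.
Baby table (299^j mod 1439 for j=0..37):
  0:1  1:299  2:183  3:35  4:392  5:649  6:1225  7:769
  8:1130  9:1144  10:1013  11:697  12:1187  13:919  14:1371  15:1253
  16:507  17:498  18:685  19:477  20:162  21:951  22:866  23:1353
  24:188  25:91  26:1307  27:824  28:307  29:1136  30:60  31:672
  32:907  33:661  34:496  35:87  36:111  37:92
Giant step factor: 299^(-38) ≡ 922 (mod 1439).
Scan 1166·922^i mod 1439 for i = 0, 1, …:
  i=0: 1166   i=1: 119   i=2: 354   i=3: 1174
  i=4: 300   i=5: 312   i=6: 1303   i=7: 1240
  i=8: 714   i=9: 685
Match at i=9, j=18: x = 9·38 + 18 = 360.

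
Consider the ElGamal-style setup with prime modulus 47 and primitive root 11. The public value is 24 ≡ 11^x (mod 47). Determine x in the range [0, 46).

Successive powers of 11 modulo 47:
  11^0=1  11^1=11  11^2=27  11^3=15  11^4=24
So 11^4 ≡ 24 (mod 47), giving x = 4.

4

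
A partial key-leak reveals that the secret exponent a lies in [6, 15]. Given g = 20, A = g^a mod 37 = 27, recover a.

6

Compute 20^6 mod 37 = 27, then multiply by 20 repeatedly:
  20^6=27
Found 27 at exponent 6.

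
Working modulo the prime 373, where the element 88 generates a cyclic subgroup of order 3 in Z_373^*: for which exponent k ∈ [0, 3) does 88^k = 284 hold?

2

Successive powers of 88 modulo 373:
  88^0=1  88^1=88  88^2=284
So 88^2 ≡ 284 (mod 373), giving k = 2.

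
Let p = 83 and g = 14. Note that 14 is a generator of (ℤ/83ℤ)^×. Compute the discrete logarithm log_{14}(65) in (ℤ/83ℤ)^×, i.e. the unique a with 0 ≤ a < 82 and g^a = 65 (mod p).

48

Baby-step giant-step with m = ceil(sqrt(82)) = 10.
Baby table (14^j mod 83 for j=0..9):
  0:1  1:14  2:30  3:5  4:70  5:67  6:25  7:18
  8:3  9:42
Giant step factor: 14^(-10) ≡ 12 (mod 83).
Scan 65·12^i mod 83 for i = 0, 1, …:
  i=0: 65   i=1: 33   i=2: 64   i=3: 21
  i=4: 3
Match at i=4, j=8: a = 4·10 + 8 = 48.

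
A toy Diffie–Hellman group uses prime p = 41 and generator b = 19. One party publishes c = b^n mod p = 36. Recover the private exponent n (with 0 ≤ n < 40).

Successive powers of 19 modulo 41:
  19^0=1  19^1=19  19^2=33  19^3=12  19^4=23  19^5=27
  19^6=21  19^7=30  19^8=37  19^9=6  19^10=32  19^11=34
  19^12=31  19^13=15  19^14=39  19^15=3  19^16=16  19^17=17
  19^18=36
So 19^18 ≡ 36 (mod 41), giving n = 18.

18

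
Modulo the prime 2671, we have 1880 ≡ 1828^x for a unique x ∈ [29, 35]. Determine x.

Compute 1828^29 mod 2671 = 2485, then multiply by 1828 repeatedly:
  1828^29=2485  1828^30=1880
Found 1880 at exponent 30.

30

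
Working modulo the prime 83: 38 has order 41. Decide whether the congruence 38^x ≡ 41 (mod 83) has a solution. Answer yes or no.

41 ∈ ⟨38⟩ iff 41^41 ≡ 1 (mod 83), since |⟨38⟩| = 41.
41^41 mod 83 = 1.
Since 1 = 1, 41 lies in the subgroup.

yes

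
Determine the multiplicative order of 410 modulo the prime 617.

The order of 410 must divide p − 1 = 616 = 2^3 · 7 · 11.
Divisors: 1, 2, 4, 7, 8, 11, 14, 22, 28, 44, 56, 77, 88, 154, 308, 616.
Check each in increasing order: 410^1 ≡ 410;  410^2 ≡ 276;  410^4 ≡ 285;  410^7 ≡ 10;  410^8 ≡ 398;  410^11 ≡ 382;  410^14 ≡ 100;  410^22 ≡ 312;  410^28 ≡ 128;  410^44 ≡ 475;  410^56 ≡ 342;  410^77 ≡ 182;  410^88 ≡ 420;  410^154 ≡ 423;  410^308 ≡ 616;  410^616 ≡ 1.
Smallest exponent giving 1 is 616.

616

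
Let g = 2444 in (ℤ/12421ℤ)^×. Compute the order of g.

The order of 2444 must divide p − 1 = 12420 = 2^2 · 3^3 · 5 · 23.
Divisors: 1, 2, 3, 4, 5, 6, 9, 10, 12, 15, 18, 20, 23, 27, 30, 36, 45, 46, 54, 60, 69, 90, 92, 108, 115, 135, 138, 180, 207, 230, 270, 276, 345, 414, 460, 540, 621, 690, 828, 1035, 1242, 1380, 2070, 2484, 3105, 4140, 6210, 12420.
Check each in increasing order: 2444^1 ≡ 2444;  2444^2 ≡ 11056;  2444^3 ≡ 5189;  2444^4 ≡ 75;  2444^5 ≡ 9406;  2444^6 ≡ 9414;  2444^9 ≡ 9874;  2444^10 ≡ 10474;  2444^12 ≡ 11982;  2444^15 ≡ 7493;  2444^18 ≡ 3447;  2444^20 ≡ 2404;  2444^23 ≡ 3672;  2444^27 ≡ 2138;  2444^30 ≡ 2129;  2444^36 ≡ 7333;  2444^45 ≡ 4033;  2444^46 ≡ 6799;  2444^54 ≡ 116;  2444^60 ≡ 11397;  2444^69 ≡ 12139;  2444^90 ≡ 6000;  2444^92 ≡ 7860;  2444^108 ≡ 1035;  2444^115 ≡ 7937;  2444^135 ≡ 1892;  2444^138 ≡ 4998;  2444^180 ≡ 3942;  2444^207 ≡ 6558;  2444^230 ≡ 9078;  2444^270 ≡ 2416;  2444^276 ≡ 1373;  2444^345 ≡ 10286;  2444^414 ≡ 5862;  2444^460 ≡ 9170;  2444^540 ≡ 11607;  2444^621 ≡ 1.
Smallest exponent giving 1 is 621.

621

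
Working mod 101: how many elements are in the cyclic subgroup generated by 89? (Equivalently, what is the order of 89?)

The order of 89 must divide p − 1 = 100 = 2^2 · 5^2.
Divisors: 1, 2, 4, 5, 10, 20, 25, 50, 100.
Check each in increasing order: 89^1 ≡ 89;  89^2 ≡ 43;  89^4 ≡ 31;  89^5 ≡ 32;  89^10 ≡ 14;  89^20 ≡ 95;  89^25 ≡ 10;  89^50 ≡ 100;  89^100 ≡ 1.
Smallest exponent giving 1 is 100.

100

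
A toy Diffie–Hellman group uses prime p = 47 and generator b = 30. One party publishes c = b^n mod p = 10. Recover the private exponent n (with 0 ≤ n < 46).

17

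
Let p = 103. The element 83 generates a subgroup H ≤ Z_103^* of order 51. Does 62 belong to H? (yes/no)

62 ∈ ⟨83⟩ iff 62^51 ≡ 1 (mod 103), since |⟨83⟩| = 51.
62^51 mod 103 = 102.
Since 102 ≠ 1, 62 does not lie in the subgroup.

no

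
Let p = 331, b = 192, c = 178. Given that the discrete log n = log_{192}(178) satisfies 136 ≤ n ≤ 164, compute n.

Compute 192^136 mod 331 = 14, then multiply by 192 repeatedly:
  192^136=14  192^137=40  192^138=67  192^139=286  192^140=297
  192^141=92  192^142=121  192^143=62  192^144=319  192^145=13
  192^146=179  192^147=275  192^148=171  192^149=63  192^150=180
  192^151=136  192^152=294  192^153=178
Found 178 at exponent 153.

153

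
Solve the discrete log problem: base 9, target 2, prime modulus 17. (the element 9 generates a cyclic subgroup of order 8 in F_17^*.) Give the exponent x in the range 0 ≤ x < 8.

Successive powers of 9 modulo 17:
  9^0=1  9^1=9  9^2=13  9^3=15  9^4=16  9^5=8
  9^6=4  9^7=2
So 9^7 ≡ 2 (mod 17), giving x = 7.

7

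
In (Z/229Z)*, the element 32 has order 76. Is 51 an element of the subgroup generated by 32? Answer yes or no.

51 ∈ ⟨32⟩ iff 51^76 ≡ 1 (mod 229), since |⟨32⟩| = 76.
51^76 mod 229 = 134.
Since 134 ≠ 1, 51 does not lie in the subgroup.

no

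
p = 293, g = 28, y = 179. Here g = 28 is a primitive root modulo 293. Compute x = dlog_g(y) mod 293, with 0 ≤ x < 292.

97

Baby-step giant-step with m = ceil(sqrt(292)) = 18.
Baby table (28^j mod 293 for j=0..17):
  0:1  1:28  2:198  3:270  4:235  5:134  6:236  7:162
  8:141  9:139  10:83  11:273  12:26  13:142  14:167  15:281
  16:250  17:261
Giant step factor: 28^(-18) ≡ 224 (mod 293).
Scan 179·224^i mod 293 for i = 0, 1, …:
  i=0: 179   i=1: 248   i=2: 175   i=3: 231
  i=4: 176   i=5: 162
Match at i=5, j=7: x = 5·18 + 7 = 97.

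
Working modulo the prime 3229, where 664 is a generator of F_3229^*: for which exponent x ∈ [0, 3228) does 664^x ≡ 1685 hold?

2344

Baby-step giant-step with m = ceil(sqrt(3228)) = 57.
Baby table (664^j mod 3229 for j=0..56):
  0:1  1:664  2:1752  3:888  4:1954  5:2627  6:668  7:1179
  8:1438  9:2277  10:756  11:1489  12:622  13:2925  14:1571  15:177
  16:1284  17:120  18:2184  19:355  20:3  21:1992  22:2027  23:2664
  24:2633  25:1423  26:2004  27:308  28:1085  29:373  30:2268  31:1238
  32:1866  33:2317  34:1484  35:531  36:623  37:360  38:94  39:1065
  40:9  41:2747  42:2852  43:1534  44:1441  45:1040  46:2783  47:924
  48:26  49:1119  50:346  51:485  52:2369  53:493  54:1223  55:1593
  56:1869
Giant step factor: 664^(-57) ≡ 1468 (mod 3229).
Scan 1685·1468^i mod 3229 for i = 0, 1, …:
  i=0: 1685   i=1: 166   i=2: 1513   i=3: 2761
  i=4: 753   i=5: 1086   i=6: 2351   i=7: 2696
  i=8: 2203   i=9: 1775     …   i=40: 1094
  i=41: 1179
Match at i=41, j=7: x = 41·57 + 7 = 2344.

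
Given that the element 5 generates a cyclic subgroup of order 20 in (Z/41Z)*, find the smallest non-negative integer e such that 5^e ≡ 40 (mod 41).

10

Successive powers of 5 modulo 41:
  5^0=1  5^1=5  5^2=25  5^3=2  5^4=10  5^5=9
  5^6=4  5^7=20  5^8=18  5^9=8  5^10=40
So 5^10 ≡ 40 (mod 41), giving e = 10.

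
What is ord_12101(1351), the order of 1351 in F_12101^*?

1210

The order of 1351 must divide p − 1 = 12100 = 2^2 · 5^2 · 11^2.
Divisors: 1, 2, 4, 5, 10, 11, 20, 22, 25, 44, 50, 55, 100, 110, 121, 220, 242, 275, 484, 550, 605, 1100, 1210, 2420, 3025, 6050, 12100.
Check each in increasing order: 1351^1 ≡ 1351;  1351^2 ≡ 10051;  1351^4 ≡ 3453;  1351^5 ≡ 6118;  1351^10 ≡ 1531;  1351^11 ≡ 11211;  1351^20 ≡ 8468;  1351^22 ≡ 5535;  1351^25 ≡ 2843;  1351^44 ≡ 8594;  1351^50 ≡ 11282;  1351^55 ≡ 11273;  1351^100 ≡ 5206;  1351^110 ≡ 7928;  1351^121 ≡ 11064;  1351^220 ≡ 590;  1351^242 ≡ 10481;  1351^275 ≡ 7621;  1351^484 ≡ 10584;  1351^550 ≡ 6942;  1351^605 ≡ 12100;  1351^1100 ≡ 5182;  1351^1210 ≡ 1.
Smallest exponent giving 1 is 1210.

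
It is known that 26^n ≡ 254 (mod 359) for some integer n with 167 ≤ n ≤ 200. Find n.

172

Compute 26^167 mod 359 = 299, then multiply by 26 repeatedly:
  26^167=299  26^168=235  26^169=7  26^170=182  26^171=65
  26^172=254
Found 254 at exponent 172.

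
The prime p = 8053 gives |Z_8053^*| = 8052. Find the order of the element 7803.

The order of 7803 must divide p − 1 = 8052 = 2^2 · 3 · 11 · 61.
Divisors: 1, 2, 3, 4, 6, 11, 12, 22, 33, 44, 61, 66, 122, 132, 183, 244, 366, 671, 732, 1342, 2013, 2684, 4026, 8052.
Check each in increasing order: 7803^1 ≡ 7803;  7803^2 ≡ 6129;  7803^3 ≡ 5873;  7803^4 ≡ 5449;  7803^6 ≡ 1130;  7803^11 ≡ 4556;  7803^12 ≡ 4526;  7803^22 ≡ 4555;  7803^33 ≡ 8052;  7803^44 ≡ 3497;  7803^61 ≡ 6770;  7803^66 ≡ 1.
Smallest exponent giving 1 is 66.

66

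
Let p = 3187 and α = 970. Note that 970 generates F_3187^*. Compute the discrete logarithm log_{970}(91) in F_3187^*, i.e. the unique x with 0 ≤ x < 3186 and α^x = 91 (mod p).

2156

Baby-step giant-step with m = ceil(sqrt(3186)) = 57.
Baby table (970^j mod 3187 for j=0..56):
  0:1  1:970  2:735  3:2249  4:1622  5:2149  6:232  7:1950
  8:1609  9:2287  10:238  11:1396  12:2832  13:3033  14:409  15:1542
  16:1037  17:1985  18:502  19:2516  20:2465  21:800  22:1559  23:1592
  24:1732  25:491  26:1407  27:754  28:1557  29:2839  30:262  31:2367
  32:1350  33:2830  34:1093  35:2126  36:231  37:980  38:874  39:38
  40:1803  41:2434  42:2600  43:1083  44:1987  45:2442  46:799  47:589
  48:857  49:2670  50:2056  51:2445  52:522  53:2794  54:1230  55:1162
  56:2129
Giant step factor: 970^(-57) ≡ 2702 (mod 3187).
Scan 91·2702^i mod 3187 for i = 0, 1, …:
  i=0: 91   i=1: 483   i=2: 1583   i=3: 312
  i=4: 1656   i=5: 3151   i=6: 1525   i=7: 2946
  i=8: 2153   i=9: 1131     …   i=36: 1589
  i=37: 589
Match at i=37, j=47: x = 37·57 + 47 = 2156.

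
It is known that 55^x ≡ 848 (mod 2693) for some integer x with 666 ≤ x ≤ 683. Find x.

Compute 55^666 mod 2693 = 698, then multiply by 55 repeatedly:
  55^666=698  55^667=688  55^668=138  55^669=2204  55^670=35
  55^671=1925  55^672=848
Found 848 at exponent 672.

672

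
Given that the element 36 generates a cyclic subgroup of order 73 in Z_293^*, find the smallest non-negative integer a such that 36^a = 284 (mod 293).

7

Baby-step giant-step with m = ceil(sqrt(73)) = 9.
Baby table (36^j mod 293 for j=0..8):
  0:1  1:36  2:124  3:69  4:140  5:59  6:73  7:284
  8:262
Giant step factor: 36^(-9) ≡ 225 (mod 293).
Scan 284·225^i mod 293 for i = 0, 1, …:
  i=0: 284
Match at i=0, j=7: a = 0·9 + 7 = 7.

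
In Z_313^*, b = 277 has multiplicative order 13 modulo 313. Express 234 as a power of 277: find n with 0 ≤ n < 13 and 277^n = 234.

8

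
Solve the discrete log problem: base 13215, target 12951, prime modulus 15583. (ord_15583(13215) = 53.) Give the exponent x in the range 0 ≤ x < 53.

37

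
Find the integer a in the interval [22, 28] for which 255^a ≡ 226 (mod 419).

Compute 255^22 mod 419 = 139, then multiply by 255 repeatedly:
  255^22=139  255^23=249  255^24=226
Found 226 at exponent 24.

24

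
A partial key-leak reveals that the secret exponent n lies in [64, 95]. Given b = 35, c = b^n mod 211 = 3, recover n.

Compute 35^64 mod 211 = 47, then multiply by 35 repeatedly:
  35^64=47  35^65=168  35^66=183  35^67=75  35^68=93
  35^69=90  35^70=196  35^71=108  35^72=193  35^73=3
Found 3 at exponent 73.

73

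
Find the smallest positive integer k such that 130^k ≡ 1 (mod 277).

138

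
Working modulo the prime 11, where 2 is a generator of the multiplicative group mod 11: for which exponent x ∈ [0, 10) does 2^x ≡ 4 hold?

Successive powers of 2 modulo 11:
  2^0=1  2^1=2  2^2=4
So 2^2 ≡ 4 (mod 11), giving x = 2.

2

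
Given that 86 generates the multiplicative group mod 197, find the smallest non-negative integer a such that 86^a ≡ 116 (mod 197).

Baby-step giant-step with m = ceil(sqrt(196)) = 14.
Baby table (86^j mod 197 for j=0..13):
  0:1  1:86  2:107  3:140  4:23  5:8  6:97  7:68
  8:135  9:184  10:64  11:185  12:150  13:95
Giant step factor: 86^(-14) ≡ 161 (mod 197).
Scan 116·161^i mod 197 for i = 0, 1, …:
  i=0: 116   i=1: 158   i=2: 25   i=3: 85
  i=4: 92   i=5: 37   i=6: 47   i=7: 81
  i=8: 39   i=9: 172   i=10: 112   i=11: 105
  i=12: 160   i=13: 150
Match at i=13, j=12: a = 13·14 + 12 = 194.

194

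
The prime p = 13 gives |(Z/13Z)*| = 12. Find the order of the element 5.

The order of 5 must divide p − 1 = 12 = 2^2 · 3.
Divisors: 1, 2, 3, 4, 6, 12.
Check each in increasing order: 5^1 ≡ 5;  5^2 ≡ 12;  5^3 ≡ 8;  5^4 ≡ 1.
Smallest exponent giving 1 is 4.

4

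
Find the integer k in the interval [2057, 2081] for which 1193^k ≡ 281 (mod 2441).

2059

Compute 1193^2057 mod 2441 = 1724, then multiply by 1193 repeatedly:
  1193^2057=1724  1193^2058=1410  1193^2059=281
Found 281 at exponent 2059.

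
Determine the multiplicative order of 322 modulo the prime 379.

21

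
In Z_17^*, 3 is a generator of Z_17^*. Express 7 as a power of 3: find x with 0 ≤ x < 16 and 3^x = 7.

Successive powers of 3 modulo 17:
  3^0=1  3^1=3  3^2=9  3^3=10  3^4=13  3^5=5
  3^6=15  3^7=11  3^8=16  3^9=14  3^10=8  3^11=7
So 3^11 ≡ 7 (mod 17), giving x = 11.

11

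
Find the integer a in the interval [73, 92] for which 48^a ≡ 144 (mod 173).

74

Compute 48^73 mod 173 = 3, then multiply by 48 repeatedly:
  48^73=3  48^74=144
Found 144 at exponent 74.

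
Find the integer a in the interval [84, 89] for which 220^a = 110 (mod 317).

84

Compute 220^84 mod 317 = 110, then multiply by 220 repeatedly:
  220^84=110
Found 110 at exponent 84.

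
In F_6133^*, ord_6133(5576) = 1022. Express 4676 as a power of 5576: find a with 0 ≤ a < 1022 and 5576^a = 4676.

Baby-step giant-step with m = ceil(sqrt(1022)) = 32.
Baby table (5576^j mod 6133 for j=0..31):
  0:1  1:5576  2:3599  3:848  4:6038  5:3851  6:1543  7:5302
  8:2892  9:2135  10:607  11:5349  12:1245  13:5697  14:3665  15:884
  16:4385  17:4622  18:1406  19:1882  20:469  21:2486  22:1356  23:5200
  24:4509  25:3017  26:6106  27:2773  28:955  29:1636  30:2565  31:284
Giant step factor: 5576^(-32) ≡ 4409 (mod 6133).
Scan 4676·4409^i mod 6133 for i = 0, 1, …:
  i=0: 4676   i=1: 3471   i=2: 1804   i=3: 5468
  i=4: 5722   i=5: 3269   i=6: 471   i=7: 3685
  i=8: 848
Match at i=8, j=3: a = 8·32 + 3 = 259.

259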